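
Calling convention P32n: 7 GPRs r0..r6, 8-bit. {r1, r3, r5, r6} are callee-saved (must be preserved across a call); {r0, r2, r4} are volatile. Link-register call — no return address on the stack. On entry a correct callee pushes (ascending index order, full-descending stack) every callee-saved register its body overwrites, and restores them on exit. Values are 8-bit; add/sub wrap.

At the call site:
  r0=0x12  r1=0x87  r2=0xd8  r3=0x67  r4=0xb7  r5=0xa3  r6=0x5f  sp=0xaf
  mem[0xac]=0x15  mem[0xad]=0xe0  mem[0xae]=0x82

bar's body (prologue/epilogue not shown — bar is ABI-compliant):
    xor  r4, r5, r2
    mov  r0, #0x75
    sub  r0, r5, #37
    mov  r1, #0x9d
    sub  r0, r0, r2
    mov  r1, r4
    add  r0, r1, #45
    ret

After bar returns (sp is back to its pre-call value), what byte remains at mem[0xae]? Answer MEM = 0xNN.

prologue: push r1 → mem[0xae]=0x87, sp=0xae
body[0] xor  r4, r5, r2 → r4=0x7b
body[1] mov  r0, #0x75 → r0=0x75
body[2] sub  r0, r5, #37 → r0=0x7e
body[3] mov  r1, #0x9d → r1=0x9d
body[4] sub  r0, r0, r2 → r0=0xa6
body[5] mov  r1, r4 → r1=0x7b
body[6] add  r0, r1, #45 → r0=0xa8
epilogue: pop r1=0x87, sp=0xaf
prologue pushed ['r1'] at ['0xae']

MEM = 0x87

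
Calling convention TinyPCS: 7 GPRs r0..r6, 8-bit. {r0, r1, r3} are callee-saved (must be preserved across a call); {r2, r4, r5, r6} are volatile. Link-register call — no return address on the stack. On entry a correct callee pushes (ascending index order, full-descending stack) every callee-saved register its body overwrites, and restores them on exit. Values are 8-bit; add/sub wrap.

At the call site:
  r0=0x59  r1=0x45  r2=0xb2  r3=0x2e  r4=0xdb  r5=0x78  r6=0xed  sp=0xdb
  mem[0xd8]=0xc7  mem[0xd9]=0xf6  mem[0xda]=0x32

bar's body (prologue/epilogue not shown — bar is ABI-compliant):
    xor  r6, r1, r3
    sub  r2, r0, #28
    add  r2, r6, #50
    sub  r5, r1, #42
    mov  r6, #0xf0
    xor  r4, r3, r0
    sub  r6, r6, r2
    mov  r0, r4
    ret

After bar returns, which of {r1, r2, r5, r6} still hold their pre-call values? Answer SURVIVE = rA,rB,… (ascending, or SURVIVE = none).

SURVIVE = r1

prologue: push r0 -> mem[0xda]=0x59, sp=0xda
body[0] xor  r6, r1, r3 -> r6=0x6b
body[1] sub  r2, r0, #28 -> r2=0x3d
body[2] add  r2, r6, #50 -> r2=0x9d
body[3] sub  r5, r1, #42 -> r5=0x1b
body[4] mov  r6, #0xf0 -> r6=0xf0
body[5] xor  r4, r3, r0 -> r4=0x77
body[6] sub  r6, r6, r2 -> r6=0x53
body[7] mov  r0, r4 -> r0=0x77
epilogue: pop r0=0x59, sp=0xdb
r1: callee-saved, written=False
r2: caller-saved, written=True
r5: caller-saved, written=True
r6: caller-saved, written=True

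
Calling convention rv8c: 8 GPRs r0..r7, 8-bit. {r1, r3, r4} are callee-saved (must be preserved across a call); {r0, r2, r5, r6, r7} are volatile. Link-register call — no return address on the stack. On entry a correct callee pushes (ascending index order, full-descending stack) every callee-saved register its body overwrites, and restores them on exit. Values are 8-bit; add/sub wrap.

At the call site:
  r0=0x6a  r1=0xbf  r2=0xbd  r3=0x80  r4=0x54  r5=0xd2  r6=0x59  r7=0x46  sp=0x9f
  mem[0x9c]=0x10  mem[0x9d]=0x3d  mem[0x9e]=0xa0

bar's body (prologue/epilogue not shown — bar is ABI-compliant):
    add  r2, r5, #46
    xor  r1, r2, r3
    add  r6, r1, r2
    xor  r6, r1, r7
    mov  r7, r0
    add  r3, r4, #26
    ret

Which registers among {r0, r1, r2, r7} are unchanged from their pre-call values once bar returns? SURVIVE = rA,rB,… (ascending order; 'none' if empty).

SURVIVE = r0,r1

prologue: push r1 → mem[0x9e]=0xbf, sp=0x9e
prologue: push r3 → mem[0x9d]=0x80, sp=0x9d
body[0] add  r2, r5, #46 → r2=0x00
body[1] xor  r1, r2, r3 → r1=0x80
body[2] add  r6, r1, r2 → r6=0x80
body[3] xor  r6, r1, r7 → r6=0xc6
body[4] mov  r7, r0 → r7=0x6a
body[5] add  r3, r4, #26 → r3=0x6e
epilogue: pop r3=0x80, sp=0x9e
epilogue: pop r1=0xbf, sp=0x9f
r0: caller-saved, written=False
r1: callee-saved, written=True
r2: caller-saved, written=True
r7: caller-saved, written=True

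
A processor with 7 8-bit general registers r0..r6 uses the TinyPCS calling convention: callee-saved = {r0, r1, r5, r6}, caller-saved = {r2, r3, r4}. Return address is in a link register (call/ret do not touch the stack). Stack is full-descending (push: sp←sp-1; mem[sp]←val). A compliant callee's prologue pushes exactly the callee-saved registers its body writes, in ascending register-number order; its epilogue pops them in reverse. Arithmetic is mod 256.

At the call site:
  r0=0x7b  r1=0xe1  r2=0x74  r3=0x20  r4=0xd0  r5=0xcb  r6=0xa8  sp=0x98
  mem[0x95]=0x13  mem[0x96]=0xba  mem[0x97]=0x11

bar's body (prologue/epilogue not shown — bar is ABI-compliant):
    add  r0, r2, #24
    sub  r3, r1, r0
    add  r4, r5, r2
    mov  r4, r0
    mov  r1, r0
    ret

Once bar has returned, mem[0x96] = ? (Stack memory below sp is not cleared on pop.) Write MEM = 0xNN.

MEM = 0xe1

prologue: push r0 → mem[0x97]=0x7b, sp=0x97
prologue: push r1 → mem[0x96]=0xe1, sp=0x96
body[0] add  r0, r2, #24 → r0=0x8c
body[1] sub  r3, r1, r0 → r3=0x55
body[2] add  r4, r5, r2 → r4=0x3f
body[3] mov  r4, r0 → r4=0x8c
body[4] mov  r1, r0 → r1=0x8c
epilogue: pop r1=0xe1, sp=0x97
epilogue: pop r0=0x7b, sp=0x98
prologue pushed ['r0', 'r1'] at ['0x97', '0x96']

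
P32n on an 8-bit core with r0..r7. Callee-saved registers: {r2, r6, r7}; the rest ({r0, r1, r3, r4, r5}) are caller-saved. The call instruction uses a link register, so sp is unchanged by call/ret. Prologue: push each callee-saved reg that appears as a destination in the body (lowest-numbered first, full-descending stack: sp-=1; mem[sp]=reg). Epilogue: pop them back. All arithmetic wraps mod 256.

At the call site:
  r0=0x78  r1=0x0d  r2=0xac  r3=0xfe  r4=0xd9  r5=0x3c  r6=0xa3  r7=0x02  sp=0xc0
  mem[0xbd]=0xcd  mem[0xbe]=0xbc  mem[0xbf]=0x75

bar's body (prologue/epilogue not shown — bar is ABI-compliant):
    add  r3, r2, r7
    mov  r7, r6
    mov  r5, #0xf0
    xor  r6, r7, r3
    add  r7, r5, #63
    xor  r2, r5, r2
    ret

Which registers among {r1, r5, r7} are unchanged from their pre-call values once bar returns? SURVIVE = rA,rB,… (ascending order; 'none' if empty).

SURVIVE = r1,r7

prologue: push r2 → mem[0xbf]=0xac, sp=0xbf
prologue: push r6 → mem[0xbe]=0xa3, sp=0xbe
prologue: push r7 → mem[0xbd]=0x02, sp=0xbd
body[0] add  r3, r2, r7 → r3=0xae
body[1] mov  r7, r6 → r7=0xa3
body[2] mov  r5, #0xf0 → r5=0xf0
body[3] xor  r6, r7, r3 → r6=0x0d
body[4] add  r7, r5, #63 → r7=0x2f
body[5] xor  r2, r5, r2 → r2=0x5c
epilogue: pop r7=0x02, sp=0xbe
epilogue: pop r6=0xa3, sp=0xbf
epilogue: pop r2=0xac, sp=0xc0
r1: caller-saved, written=False
r5: caller-saved, written=True
r7: callee-saved, written=True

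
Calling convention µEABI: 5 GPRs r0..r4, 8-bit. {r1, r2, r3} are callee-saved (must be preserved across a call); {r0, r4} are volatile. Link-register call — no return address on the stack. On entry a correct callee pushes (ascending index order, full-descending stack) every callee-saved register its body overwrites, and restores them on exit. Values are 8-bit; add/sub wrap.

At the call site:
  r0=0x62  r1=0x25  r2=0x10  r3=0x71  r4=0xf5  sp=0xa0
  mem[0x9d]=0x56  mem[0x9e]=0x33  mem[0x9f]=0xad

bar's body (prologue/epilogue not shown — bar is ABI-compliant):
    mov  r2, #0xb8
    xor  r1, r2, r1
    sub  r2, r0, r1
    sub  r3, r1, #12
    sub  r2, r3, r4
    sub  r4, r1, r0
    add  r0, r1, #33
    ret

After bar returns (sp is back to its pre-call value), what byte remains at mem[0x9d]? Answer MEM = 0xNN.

MEM = 0x71

prologue: push r1 -> mem[0x9f]=0x25, sp=0x9f
prologue: push r2 -> mem[0x9e]=0x10, sp=0x9e
prologue: push r3 -> mem[0x9d]=0x71, sp=0x9d
body[0] mov  r2, #0xb8 -> r2=0xb8
body[1] xor  r1, r2, r1 -> r1=0x9d
body[2] sub  r2, r0, r1 -> r2=0xc5
body[3] sub  r3, r1, #12 -> r3=0x91
body[4] sub  r2, r3, r4 -> r2=0x9c
body[5] sub  r4, r1, r0 -> r4=0x3b
body[6] add  r0, r1, #33 -> r0=0xbe
epilogue: pop r3=0x71, sp=0x9e
epilogue: pop r2=0x10, sp=0x9f
epilogue: pop r1=0x25, sp=0xa0
prologue pushed ['r1', 'r2', 'r3'] at ['0x9f', '0x9e', '0x9d']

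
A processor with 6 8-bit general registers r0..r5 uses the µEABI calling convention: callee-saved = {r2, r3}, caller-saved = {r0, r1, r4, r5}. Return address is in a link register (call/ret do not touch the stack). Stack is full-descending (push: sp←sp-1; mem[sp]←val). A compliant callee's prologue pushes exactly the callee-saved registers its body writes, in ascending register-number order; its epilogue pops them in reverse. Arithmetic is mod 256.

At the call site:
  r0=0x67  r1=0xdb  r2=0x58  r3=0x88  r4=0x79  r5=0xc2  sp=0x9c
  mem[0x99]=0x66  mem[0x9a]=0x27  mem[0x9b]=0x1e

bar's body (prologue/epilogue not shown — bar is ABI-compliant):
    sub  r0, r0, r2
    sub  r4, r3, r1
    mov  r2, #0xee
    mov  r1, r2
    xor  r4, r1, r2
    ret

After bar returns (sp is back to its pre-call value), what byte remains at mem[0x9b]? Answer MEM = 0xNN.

prologue: push r2 → mem[0x9b]=0x58, sp=0x9b
body[0] sub  r0, r0, r2 → r0=0x0f
body[1] sub  r4, r3, r1 → r4=0xad
body[2] mov  r2, #0xee → r2=0xee
body[3] mov  r1, r2 → r1=0xee
body[4] xor  r4, r1, r2 → r4=0x00
epilogue: pop r2=0x58, sp=0x9c
prologue pushed ['r2'] at ['0x9b']

MEM = 0x58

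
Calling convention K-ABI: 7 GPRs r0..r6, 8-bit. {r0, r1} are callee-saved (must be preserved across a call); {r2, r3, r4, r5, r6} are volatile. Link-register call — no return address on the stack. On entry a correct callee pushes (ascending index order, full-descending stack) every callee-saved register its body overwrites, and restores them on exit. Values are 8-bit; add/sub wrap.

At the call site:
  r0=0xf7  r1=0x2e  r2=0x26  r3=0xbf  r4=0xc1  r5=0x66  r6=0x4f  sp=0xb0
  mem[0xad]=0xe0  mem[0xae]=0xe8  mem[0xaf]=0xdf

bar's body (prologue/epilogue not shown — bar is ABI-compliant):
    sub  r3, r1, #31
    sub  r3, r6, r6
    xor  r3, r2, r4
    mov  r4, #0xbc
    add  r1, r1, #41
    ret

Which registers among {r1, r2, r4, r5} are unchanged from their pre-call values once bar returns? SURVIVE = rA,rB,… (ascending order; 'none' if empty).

prologue: push r1 -> mem[0xaf]=0x2e, sp=0xaf
body[0] sub  r3, r1, #31 -> r3=0x0f
body[1] sub  r3, r6, r6 -> r3=0x00
body[2] xor  r3, r2, r4 -> r3=0xe7
body[3] mov  r4, #0xbc -> r4=0xbc
body[4] add  r1, r1, #41 -> r1=0x57
epilogue: pop r1=0x2e, sp=0xb0
r1: callee-saved, written=True
r2: caller-saved, written=False
r4: caller-saved, written=True
r5: caller-saved, written=False

SURVIVE = r1,r2,r5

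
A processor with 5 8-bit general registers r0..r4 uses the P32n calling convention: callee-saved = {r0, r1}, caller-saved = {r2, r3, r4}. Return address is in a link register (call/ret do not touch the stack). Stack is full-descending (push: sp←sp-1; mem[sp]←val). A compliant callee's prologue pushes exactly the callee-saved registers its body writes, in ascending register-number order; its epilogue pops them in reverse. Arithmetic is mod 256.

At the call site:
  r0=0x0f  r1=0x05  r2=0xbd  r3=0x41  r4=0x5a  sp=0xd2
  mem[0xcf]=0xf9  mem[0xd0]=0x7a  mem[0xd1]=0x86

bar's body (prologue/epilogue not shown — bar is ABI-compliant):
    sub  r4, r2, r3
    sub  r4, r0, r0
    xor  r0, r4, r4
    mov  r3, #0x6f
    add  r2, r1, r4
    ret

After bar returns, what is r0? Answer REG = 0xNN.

prologue: push r0 → mem[0xd1]=0x0f, sp=0xd1
body[0] sub  r4, r2, r3 → r4=0x7c
body[1] sub  r4, r0, r0 → r4=0x00
body[2] xor  r0, r4, r4 → r0=0x00
body[3] mov  r3, #0x6f → r3=0x6f
body[4] add  r2, r1, r4 → r2=0x05
epilogue: pop r0=0x0f, sp=0xd2
r0 is callee-saved → restored

REG = 0x0f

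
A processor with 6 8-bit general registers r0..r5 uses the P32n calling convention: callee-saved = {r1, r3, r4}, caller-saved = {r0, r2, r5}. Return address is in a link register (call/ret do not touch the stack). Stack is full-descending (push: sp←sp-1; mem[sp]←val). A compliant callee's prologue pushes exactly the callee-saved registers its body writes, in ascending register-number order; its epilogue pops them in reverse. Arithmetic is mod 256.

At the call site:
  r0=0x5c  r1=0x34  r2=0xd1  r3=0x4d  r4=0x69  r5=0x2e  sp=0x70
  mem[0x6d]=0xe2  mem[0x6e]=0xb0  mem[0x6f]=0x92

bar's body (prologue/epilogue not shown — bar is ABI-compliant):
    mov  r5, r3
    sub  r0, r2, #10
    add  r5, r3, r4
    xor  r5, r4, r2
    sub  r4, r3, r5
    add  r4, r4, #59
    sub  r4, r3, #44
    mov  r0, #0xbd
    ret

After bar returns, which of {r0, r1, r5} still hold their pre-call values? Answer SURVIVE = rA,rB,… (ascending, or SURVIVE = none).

SURVIVE = r1

prologue: push r4 → mem[0x6f]=0x69, sp=0x6f
body[0] mov  r5, r3 → r5=0x4d
body[1] sub  r0, r2, #10 → r0=0xc7
body[2] add  r5, r3, r4 → r5=0xb6
body[3] xor  r5, r4, r2 → r5=0xb8
body[4] sub  r4, r3, r5 → r4=0x95
body[5] add  r4, r4, #59 → r4=0xd0
body[6] sub  r4, r3, #44 → r4=0x21
body[7] mov  r0, #0xbd → r0=0xbd
epilogue: pop r4=0x69, sp=0x70
r0: caller-saved, written=True
r1: callee-saved, written=False
r5: caller-saved, written=True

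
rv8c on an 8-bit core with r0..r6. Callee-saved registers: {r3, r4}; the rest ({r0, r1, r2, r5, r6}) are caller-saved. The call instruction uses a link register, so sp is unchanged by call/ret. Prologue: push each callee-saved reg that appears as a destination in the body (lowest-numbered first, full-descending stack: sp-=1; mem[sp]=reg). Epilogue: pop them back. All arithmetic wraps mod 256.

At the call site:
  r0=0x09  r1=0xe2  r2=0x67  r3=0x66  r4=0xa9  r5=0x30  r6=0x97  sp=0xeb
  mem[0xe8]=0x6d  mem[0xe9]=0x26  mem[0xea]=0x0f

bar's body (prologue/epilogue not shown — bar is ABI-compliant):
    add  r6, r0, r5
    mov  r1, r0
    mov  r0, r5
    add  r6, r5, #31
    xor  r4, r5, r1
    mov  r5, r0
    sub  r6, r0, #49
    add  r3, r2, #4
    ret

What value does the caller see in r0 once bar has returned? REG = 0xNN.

prologue: push r3 -> mem[0xea]=0x66, sp=0xea
prologue: push r4 -> mem[0xe9]=0xa9, sp=0xe9
body[0] add  r6, r0, r5 -> r6=0x39
body[1] mov  r1, r0 -> r1=0x09
body[2] mov  r0, r5 -> r0=0x30
body[3] add  r6, r5, #31 -> r6=0x4f
body[4] xor  r4, r5, r1 -> r4=0x39
body[5] mov  r5, r0 -> r5=0x30
body[6] sub  r6, r0, #49 -> r6=0xff
body[7] add  r3, r2, #4 -> r3=0x6b
epilogue: pop r4=0xa9, sp=0xea
epilogue: pop r3=0x66, sp=0xeb
r0 is caller-saved -> body value

REG = 0x30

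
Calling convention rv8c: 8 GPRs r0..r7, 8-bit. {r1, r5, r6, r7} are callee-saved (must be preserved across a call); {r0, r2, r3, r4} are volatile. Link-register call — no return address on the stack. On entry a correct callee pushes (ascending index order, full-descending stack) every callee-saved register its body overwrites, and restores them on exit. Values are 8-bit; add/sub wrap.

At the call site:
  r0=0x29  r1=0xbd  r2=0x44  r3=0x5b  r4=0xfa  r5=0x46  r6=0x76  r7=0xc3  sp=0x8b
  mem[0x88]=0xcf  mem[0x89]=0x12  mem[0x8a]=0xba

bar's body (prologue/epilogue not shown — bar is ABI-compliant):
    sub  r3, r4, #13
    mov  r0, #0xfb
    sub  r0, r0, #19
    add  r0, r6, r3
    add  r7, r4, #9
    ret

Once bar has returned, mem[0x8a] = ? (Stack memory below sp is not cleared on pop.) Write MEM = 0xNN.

MEM = 0xc3

prologue: push r7 -> mem[0x8a]=0xc3, sp=0x8a
body[0] sub  r3, r4, #13 -> r3=0xed
body[1] mov  r0, #0xfb -> r0=0xfb
body[2] sub  r0, r0, #19 -> r0=0xe8
body[3] add  r0, r6, r3 -> r0=0x63
body[4] add  r7, r4, #9 -> r7=0x03
epilogue: pop r7=0xc3, sp=0x8b
prologue pushed ['r7'] at ['0x8a']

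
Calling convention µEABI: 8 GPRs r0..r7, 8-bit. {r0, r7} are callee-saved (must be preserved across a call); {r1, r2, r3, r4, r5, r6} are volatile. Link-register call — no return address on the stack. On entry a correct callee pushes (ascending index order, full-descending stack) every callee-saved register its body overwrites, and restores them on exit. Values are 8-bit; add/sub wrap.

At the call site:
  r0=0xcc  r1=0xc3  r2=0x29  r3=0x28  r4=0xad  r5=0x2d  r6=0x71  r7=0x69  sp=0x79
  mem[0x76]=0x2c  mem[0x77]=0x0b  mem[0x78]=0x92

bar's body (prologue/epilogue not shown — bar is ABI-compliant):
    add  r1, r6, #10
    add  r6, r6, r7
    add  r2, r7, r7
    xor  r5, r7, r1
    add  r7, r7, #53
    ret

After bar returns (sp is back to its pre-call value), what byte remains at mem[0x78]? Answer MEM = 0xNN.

MEM = 0x69

prologue: push r7 → mem[0x78]=0x69, sp=0x78
body[0] add  r1, r6, #10 → r1=0x7b
body[1] add  r6, r6, r7 → r6=0xda
body[2] add  r2, r7, r7 → r2=0xd2
body[3] xor  r5, r7, r1 → r5=0x12
body[4] add  r7, r7, #53 → r7=0x9e
epilogue: pop r7=0x69, sp=0x79
prologue pushed ['r7'] at ['0x78']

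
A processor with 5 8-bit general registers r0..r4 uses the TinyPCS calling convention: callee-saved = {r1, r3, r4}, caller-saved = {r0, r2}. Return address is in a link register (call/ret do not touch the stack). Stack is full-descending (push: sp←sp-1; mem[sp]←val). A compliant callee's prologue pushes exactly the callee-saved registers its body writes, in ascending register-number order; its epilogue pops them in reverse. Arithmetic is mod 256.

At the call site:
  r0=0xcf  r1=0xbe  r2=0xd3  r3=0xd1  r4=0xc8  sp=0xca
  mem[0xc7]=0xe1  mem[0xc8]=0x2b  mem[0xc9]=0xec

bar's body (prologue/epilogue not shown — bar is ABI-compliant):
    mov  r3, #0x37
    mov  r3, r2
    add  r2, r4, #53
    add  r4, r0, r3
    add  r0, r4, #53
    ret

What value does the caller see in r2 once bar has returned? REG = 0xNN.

REG = 0xfd

prologue: push r3 → mem[0xc9]=0xd1, sp=0xc9
prologue: push r4 → mem[0xc8]=0xc8, sp=0xc8
body[0] mov  r3, #0x37 → r3=0x37
body[1] mov  r3, r2 → r3=0xd3
body[2] add  r2, r4, #53 → r2=0xfd
body[3] add  r4, r0, r3 → r4=0xa2
body[4] add  r0, r4, #53 → r0=0xd7
epilogue: pop r4=0xc8, sp=0xc9
epilogue: pop r3=0xd1, sp=0xca
r2 is caller-saved → body value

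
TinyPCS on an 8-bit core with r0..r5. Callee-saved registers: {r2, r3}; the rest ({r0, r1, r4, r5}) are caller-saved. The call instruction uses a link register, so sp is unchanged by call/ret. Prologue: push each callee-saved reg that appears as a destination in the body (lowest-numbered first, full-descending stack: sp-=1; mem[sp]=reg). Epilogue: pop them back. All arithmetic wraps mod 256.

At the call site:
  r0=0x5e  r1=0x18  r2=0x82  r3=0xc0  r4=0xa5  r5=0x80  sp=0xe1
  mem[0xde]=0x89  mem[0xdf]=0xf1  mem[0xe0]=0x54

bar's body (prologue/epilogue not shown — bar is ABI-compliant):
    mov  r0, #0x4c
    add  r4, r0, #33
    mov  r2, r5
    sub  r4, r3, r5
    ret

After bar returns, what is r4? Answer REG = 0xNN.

REG = 0x40

prologue: push r2 -> mem[0xe0]=0x82, sp=0xe0
body[0] mov  r0, #0x4c -> r0=0x4c
body[1] add  r4, r0, #33 -> r4=0x6d
body[2] mov  r2, r5 -> r2=0x80
body[3] sub  r4, r3, r5 -> r4=0x40
epilogue: pop r2=0x82, sp=0xe1
r4 is caller-saved -> body value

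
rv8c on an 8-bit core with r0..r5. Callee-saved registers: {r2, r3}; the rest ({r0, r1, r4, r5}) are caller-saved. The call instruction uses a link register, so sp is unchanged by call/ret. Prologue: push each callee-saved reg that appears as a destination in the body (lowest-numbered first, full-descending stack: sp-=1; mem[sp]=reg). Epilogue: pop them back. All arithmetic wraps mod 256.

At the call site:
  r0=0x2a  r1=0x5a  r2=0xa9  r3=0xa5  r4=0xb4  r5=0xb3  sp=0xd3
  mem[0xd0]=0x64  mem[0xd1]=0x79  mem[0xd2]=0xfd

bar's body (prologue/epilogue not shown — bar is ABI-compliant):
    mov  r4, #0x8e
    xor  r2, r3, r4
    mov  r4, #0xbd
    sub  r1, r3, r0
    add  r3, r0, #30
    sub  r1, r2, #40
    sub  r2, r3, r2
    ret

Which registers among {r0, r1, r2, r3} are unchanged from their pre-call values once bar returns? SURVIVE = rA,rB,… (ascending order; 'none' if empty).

prologue: push r2 → mem[0xd2]=0xa9, sp=0xd2
prologue: push r3 → mem[0xd1]=0xa5, sp=0xd1
body[0] mov  r4, #0x8e → r4=0x8e
body[1] xor  r2, r3, r4 → r2=0x2b
body[2] mov  r4, #0xbd → r4=0xbd
body[3] sub  r1, r3, r0 → r1=0x7b
body[4] add  r3, r0, #30 → r3=0x48
body[5] sub  r1, r2, #40 → r1=0x03
body[6] sub  r2, r3, r2 → r2=0x1d
epilogue: pop r3=0xa5, sp=0xd2
epilogue: pop r2=0xa9, sp=0xd3
r0: caller-saved, written=False
r1: caller-saved, written=True
r2: callee-saved, written=True
r3: callee-saved, written=True

SURVIVE = r0,r2,r3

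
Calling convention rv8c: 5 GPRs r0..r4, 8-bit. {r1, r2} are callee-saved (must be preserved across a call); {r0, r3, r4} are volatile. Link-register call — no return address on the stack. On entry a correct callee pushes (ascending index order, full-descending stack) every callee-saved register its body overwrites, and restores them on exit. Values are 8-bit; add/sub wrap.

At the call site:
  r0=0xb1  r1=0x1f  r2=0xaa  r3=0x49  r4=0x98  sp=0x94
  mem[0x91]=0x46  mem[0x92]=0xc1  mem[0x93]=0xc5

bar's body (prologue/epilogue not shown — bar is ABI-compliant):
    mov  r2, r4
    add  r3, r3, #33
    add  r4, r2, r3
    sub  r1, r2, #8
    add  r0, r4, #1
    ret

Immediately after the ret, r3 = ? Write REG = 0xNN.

prologue: push r1 -> mem[0x93]=0x1f, sp=0x93
prologue: push r2 -> mem[0x92]=0xaa, sp=0x92
body[0] mov  r2, r4 -> r2=0x98
body[1] add  r3, r3, #33 -> r3=0x6a
body[2] add  r4, r2, r3 -> r4=0x02
body[3] sub  r1, r2, #8 -> r1=0x90
body[4] add  r0, r4, #1 -> r0=0x03
epilogue: pop r2=0xaa, sp=0x93
epilogue: pop r1=0x1f, sp=0x94
r3 is caller-saved -> body value

REG = 0x6a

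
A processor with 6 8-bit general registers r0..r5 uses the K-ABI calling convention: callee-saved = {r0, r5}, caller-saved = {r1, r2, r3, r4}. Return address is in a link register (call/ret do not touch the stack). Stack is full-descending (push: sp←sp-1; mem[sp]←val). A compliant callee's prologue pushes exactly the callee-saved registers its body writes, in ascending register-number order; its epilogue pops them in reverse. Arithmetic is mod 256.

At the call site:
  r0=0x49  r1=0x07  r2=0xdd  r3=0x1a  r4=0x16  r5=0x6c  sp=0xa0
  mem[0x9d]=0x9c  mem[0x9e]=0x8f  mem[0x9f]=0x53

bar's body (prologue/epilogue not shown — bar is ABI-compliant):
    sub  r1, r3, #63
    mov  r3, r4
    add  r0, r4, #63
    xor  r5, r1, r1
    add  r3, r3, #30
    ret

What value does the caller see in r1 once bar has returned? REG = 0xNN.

prologue: push r0 → mem[0x9f]=0x49, sp=0x9f
prologue: push r5 → mem[0x9e]=0x6c, sp=0x9e
body[0] sub  r1, r3, #63 → r1=0xdb
body[1] mov  r3, r4 → r3=0x16
body[2] add  r0, r4, #63 → r0=0x55
body[3] xor  r5, r1, r1 → r5=0x00
body[4] add  r3, r3, #30 → r3=0x34
epilogue: pop r5=0x6c, sp=0x9f
epilogue: pop r0=0x49, sp=0xa0
r1 is caller-saved → body value

REG = 0xdb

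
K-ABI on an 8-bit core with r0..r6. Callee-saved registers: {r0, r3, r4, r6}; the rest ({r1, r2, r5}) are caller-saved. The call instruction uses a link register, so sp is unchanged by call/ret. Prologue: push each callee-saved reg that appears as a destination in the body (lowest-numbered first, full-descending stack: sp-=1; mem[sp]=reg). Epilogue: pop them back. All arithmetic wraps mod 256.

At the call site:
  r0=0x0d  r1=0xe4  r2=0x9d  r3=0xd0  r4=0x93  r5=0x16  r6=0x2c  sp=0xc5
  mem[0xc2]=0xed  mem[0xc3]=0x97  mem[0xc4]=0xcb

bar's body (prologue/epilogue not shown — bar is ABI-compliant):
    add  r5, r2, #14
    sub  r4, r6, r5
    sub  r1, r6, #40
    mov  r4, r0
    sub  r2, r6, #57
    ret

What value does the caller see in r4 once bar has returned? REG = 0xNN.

prologue: push r4 -> mem[0xc4]=0x93, sp=0xc4
body[0] add  r5, r2, #14 -> r5=0xab
body[1] sub  r4, r6, r5 -> r4=0x81
body[2] sub  r1, r6, #40 -> r1=0x04
body[3] mov  r4, r0 -> r4=0x0d
body[4] sub  r2, r6, #57 -> r2=0xf3
epilogue: pop r4=0x93, sp=0xc5
r4 is callee-saved -> restored

REG = 0x93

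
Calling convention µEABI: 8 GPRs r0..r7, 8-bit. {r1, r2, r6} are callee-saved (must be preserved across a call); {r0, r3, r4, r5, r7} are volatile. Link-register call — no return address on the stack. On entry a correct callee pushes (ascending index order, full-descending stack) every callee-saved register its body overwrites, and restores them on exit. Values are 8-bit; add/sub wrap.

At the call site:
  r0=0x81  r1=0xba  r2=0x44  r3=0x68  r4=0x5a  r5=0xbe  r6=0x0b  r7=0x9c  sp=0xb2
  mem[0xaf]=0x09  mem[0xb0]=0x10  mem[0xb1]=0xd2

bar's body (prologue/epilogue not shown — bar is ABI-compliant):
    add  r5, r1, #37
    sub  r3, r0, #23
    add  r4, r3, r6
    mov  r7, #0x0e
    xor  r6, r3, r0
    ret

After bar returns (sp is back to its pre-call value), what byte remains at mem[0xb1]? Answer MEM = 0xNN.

prologue: push r6 -> mem[0xb1]=0x0b, sp=0xb1
body[0] add  r5, r1, #37 -> r5=0xdf
body[1] sub  r3, r0, #23 -> r3=0x6a
body[2] add  r4, r3, r6 -> r4=0x75
body[3] mov  r7, #0x0e -> r7=0x0e
body[4] xor  r6, r3, r0 -> r6=0xeb
epilogue: pop r6=0x0b, sp=0xb2
prologue pushed ['r6'] at ['0xb1']

MEM = 0x0b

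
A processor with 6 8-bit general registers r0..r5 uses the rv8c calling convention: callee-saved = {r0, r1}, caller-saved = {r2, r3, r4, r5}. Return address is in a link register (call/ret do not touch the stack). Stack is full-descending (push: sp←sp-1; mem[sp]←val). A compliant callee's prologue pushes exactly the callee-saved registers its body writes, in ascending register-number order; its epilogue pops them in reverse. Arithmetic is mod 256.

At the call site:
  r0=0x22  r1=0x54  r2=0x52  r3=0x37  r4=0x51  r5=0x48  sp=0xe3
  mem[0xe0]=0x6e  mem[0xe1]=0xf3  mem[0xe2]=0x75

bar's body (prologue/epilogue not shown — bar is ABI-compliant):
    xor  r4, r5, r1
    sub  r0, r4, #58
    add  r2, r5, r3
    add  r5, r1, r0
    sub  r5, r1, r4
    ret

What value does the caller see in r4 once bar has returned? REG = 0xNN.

prologue: push r0 → mem[0xe2]=0x22, sp=0xe2
body[0] xor  r4, r5, r1 → r4=0x1c
body[1] sub  r0, r4, #58 → r0=0xe2
body[2] add  r2, r5, r3 → r2=0x7f
body[3] add  r5, r1, r0 → r5=0x36
body[4] sub  r5, r1, r4 → r5=0x38
epilogue: pop r0=0x22, sp=0xe3
r4 is caller-saved → body value

REG = 0x1c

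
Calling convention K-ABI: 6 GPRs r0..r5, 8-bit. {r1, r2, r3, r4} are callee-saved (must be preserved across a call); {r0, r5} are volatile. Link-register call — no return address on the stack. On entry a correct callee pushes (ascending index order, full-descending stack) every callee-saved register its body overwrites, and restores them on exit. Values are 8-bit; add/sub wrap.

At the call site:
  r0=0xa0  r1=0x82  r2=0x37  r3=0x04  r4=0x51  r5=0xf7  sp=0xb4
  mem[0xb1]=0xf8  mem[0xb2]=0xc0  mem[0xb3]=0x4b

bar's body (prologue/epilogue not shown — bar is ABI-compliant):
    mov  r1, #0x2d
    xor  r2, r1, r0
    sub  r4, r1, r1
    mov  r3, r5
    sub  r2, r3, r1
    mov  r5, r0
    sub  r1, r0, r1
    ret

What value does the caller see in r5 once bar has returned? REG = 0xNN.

prologue: push r1 -> mem[0xb3]=0x82, sp=0xb3
prologue: push r2 -> mem[0xb2]=0x37, sp=0xb2
prologue: push r3 -> mem[0xb1]=0x04, sp=0xb1
prologue: push r4 -> mem[0xb0]=0x51, sp=0xb0
body[0] mov  r1, #0x2d -> r1=0x2d
body[1] xor  r2, r1, r0 -> r2=0x8d
body[2] sub  r4, r1, r1 -> r4=0x00
body[3] mov  r3, r5 -> r3=0xf7
body[4] sub  r2, r3, r1 -> r2=0xca
body[5] mov  r5, r0 -> r5=0xa0
body[6] sub  r1, r0, r1 -> r1=0x73
epilogue: pop r4=0x51, sp=0xb1
epilogue: pop r3=0x04, sp=0xb2
epilogue: pop r2=0x37, sp=0xb3
epilogue: pop r1=0x82, sp=0xb4
r5 is caller-saved -> body value

REG = 0xa0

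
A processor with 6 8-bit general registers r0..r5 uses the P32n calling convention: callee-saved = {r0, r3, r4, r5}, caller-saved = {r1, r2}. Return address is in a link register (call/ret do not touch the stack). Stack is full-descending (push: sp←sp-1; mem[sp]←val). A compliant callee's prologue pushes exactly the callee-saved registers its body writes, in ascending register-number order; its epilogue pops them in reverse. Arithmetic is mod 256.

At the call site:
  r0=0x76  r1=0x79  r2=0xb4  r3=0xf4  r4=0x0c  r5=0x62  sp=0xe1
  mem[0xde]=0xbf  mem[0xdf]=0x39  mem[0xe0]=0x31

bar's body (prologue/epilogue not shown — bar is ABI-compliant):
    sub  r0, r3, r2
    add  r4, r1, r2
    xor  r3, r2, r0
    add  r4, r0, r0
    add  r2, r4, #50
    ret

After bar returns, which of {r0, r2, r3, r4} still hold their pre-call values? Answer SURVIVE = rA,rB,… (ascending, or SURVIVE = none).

SURVIVE = r0,r3,r4

prologue: push r0 → mem[0xe0]=0x76, sp=0xe0
prologue: push r3 → mem[0xdf]=0xf4, sp=0xdf
prologue: push r4 → mem[0xde]=0x0c, sp=0xde
body[0] sub  r0, r3, r2 → r0=0x40
body[1] add  r4, r1, r2 → r4=0x2d
body[2] xor  r3, r2, r0 → r3=0xf4
body[3] add  r4, r0, r0 → r4=0x80
body[4] add  r2, r4, #50 → r2=0xb2
epilogue: pop r4=0x0c, sp=0xdf
epilogue: pop r3=0xf4, sp=0xe0
epilogue: pop r0=0x76, sp=0xe1
r0: callee-saved, written=True
r2: caller-saved, written=True
r3: callee-saved, written=True
r4: callee-saved, written=True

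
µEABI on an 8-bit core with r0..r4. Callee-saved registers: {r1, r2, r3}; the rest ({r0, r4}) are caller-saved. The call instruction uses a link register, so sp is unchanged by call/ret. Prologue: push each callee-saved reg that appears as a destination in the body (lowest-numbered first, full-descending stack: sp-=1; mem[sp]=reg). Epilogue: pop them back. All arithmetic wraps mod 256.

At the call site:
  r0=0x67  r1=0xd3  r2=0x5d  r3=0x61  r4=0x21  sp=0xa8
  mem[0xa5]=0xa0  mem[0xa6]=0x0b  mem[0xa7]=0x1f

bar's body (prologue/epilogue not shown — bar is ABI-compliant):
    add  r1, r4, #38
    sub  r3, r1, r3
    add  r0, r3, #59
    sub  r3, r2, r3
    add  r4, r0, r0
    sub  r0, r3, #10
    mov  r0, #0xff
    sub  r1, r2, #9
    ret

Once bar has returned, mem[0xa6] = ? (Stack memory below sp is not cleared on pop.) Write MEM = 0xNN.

MEM = 0x61

prologue: push r1 -> mem[0xa7]=0xd3, sp=0xa7
prologue: push r3 -> mem[0xa6]=0x61, sp=0xa6
body[0] add  r1, r4, #38 -> r1=0x47
body[1] sub  r3, r1, r3 -> r3=0xe6
body[2] add  r0, r3, #59 -> r0=0x21
body[3] sub  r3, r2, r3 -> r3=0x77
body[4] add  r4, r0, r0 -> r4=0x42
body[5] sub  r0, r3, #10 -> r0=0x6d
body[6] mov  r0, #0xff -> r0=0xff
body[7] sub  r1, r2, #9 -> r1=0x54
epilogue: pop r3=0x61, sp=0xa7
epilogue: pop r1=0xd3, sp=0xa8
prologue pushed ['r1', 'r3'] at ['0xa7', '0xa6']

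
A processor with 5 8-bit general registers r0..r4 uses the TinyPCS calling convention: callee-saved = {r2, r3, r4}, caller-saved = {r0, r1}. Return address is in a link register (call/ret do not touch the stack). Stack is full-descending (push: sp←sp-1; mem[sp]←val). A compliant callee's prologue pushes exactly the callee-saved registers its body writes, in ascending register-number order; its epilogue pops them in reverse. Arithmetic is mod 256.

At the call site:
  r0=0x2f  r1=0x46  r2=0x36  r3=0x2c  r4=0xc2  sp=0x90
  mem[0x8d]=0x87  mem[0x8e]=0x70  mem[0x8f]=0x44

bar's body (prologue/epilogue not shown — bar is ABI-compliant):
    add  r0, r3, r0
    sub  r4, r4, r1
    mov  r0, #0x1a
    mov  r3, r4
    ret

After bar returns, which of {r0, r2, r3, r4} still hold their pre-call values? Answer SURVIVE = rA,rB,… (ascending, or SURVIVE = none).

SURVIVE = r2,r3,r4

prologue: push r3 → mem[0x8f]=0x2c, sp=0x8f
prologue: push r4 → mem[0x8e]=0xc2, sp=0x8e
body[0] add  r0, r3, r0 → r0=0x5b
body[1] sub  r4, r4, r1 → r4=0x7c
body[2] mov  r0, #0x1a → r0=0x1a
body[3] mov  r3, r4 → r3=0x7c
epilogue: pop r4=0xc2, sp=0x8f
epilogue: pop r3=0x2c, sp=0x90
r0: caller-saved, written=True
r2: callee-saved, written=False
r3: callee-saved, written=True
r4: callee-saved, written=True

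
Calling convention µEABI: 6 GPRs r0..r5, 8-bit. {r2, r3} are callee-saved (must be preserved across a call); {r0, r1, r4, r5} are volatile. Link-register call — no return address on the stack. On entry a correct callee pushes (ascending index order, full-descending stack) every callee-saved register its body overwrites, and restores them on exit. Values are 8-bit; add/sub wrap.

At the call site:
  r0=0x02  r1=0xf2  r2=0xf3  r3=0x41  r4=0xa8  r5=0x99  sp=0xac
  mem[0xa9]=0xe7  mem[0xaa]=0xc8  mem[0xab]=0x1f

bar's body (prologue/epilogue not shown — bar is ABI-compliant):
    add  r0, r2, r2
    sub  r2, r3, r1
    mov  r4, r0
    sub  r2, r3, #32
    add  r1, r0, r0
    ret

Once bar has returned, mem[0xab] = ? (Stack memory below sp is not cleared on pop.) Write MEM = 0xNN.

MEM = 0xf3

prologue: push r2 → mem[0xab]=0xf3, sp=0xab
body[0] add  r0, r2, r2 → r0=0xe6
body[1] sub  r2, r3, r1 → r2=0x4f
body[2] mov  r4, r0 → r4=0xe6
body[3] sub  r2, r3, #32 → r2=0x21
body[4] add  r1, r0, r0 → r1=0xcc
epilogue: pop r2=0xf3, sp=0xac
prologue pushed ['r2'] at ['0xab']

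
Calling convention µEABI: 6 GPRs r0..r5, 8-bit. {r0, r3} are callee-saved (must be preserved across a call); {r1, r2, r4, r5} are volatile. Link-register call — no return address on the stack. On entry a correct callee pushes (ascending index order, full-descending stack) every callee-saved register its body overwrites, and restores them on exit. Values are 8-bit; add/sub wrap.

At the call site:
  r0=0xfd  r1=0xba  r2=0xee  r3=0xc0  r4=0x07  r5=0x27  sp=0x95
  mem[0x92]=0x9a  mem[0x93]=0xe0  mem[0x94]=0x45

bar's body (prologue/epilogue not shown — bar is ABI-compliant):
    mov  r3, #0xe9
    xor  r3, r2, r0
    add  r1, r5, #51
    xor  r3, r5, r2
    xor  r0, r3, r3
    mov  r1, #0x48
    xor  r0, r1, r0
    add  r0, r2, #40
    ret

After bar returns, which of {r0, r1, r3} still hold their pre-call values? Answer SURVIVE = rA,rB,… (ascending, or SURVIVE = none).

SURVIVE = r0,r3

prologue: push r0 -> mem[0x94]=0xfd, sp=0x94
prologue: push r3 -> mem[0x93]=0xc0, sp=0x93
body[0] mov  r3, #0xe9 -> r3=0xe9
body[1] xor  r3, r2, r0 -> r3=0x13
body[2] add  r1, r5, #51 -> r1=0x5a
body[3] xor  r3, r5, r2 -> r3=0xc9
body[4] xor  r0, r3, r3 -> r0=0x00
body[5] mov  r1, #0x48 -> r1=0x48
body[6] xor  r0, r1, r0 -> r0=0x48
body[7] add  r0, r2, #40 -> r0=0x16
epilogue: pop r3=0xc0, sp=0x94
epilogue: pop r0=0xfd, sp=0x95
r0: callee-saved, written=True
r1: caller-saved, written=True
r3: callee-saved, written=True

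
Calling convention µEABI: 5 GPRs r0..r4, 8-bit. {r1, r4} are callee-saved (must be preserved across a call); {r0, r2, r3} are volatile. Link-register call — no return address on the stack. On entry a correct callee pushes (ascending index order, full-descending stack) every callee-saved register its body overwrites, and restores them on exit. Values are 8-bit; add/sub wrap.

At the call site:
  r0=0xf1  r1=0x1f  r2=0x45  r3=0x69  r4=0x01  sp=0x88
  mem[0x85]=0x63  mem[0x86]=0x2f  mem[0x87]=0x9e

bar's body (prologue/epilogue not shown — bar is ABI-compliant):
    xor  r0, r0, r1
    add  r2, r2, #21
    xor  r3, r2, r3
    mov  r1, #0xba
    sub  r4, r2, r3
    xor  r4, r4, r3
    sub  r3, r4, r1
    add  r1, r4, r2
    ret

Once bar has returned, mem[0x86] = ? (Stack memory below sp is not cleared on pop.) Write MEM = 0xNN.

prologue: push r1 -> mem[0x87]=0x1f, sp=0x87
prologue: push r4 -> mem[0x86]=0x01, sp=0x86
body[0] xor  r0, r0, r1 -> r0=0xee
body[1] add  r2, r2, #21 -> r2=0x5a
body[2] xor  r3, r2, r3 -> r3=0x33
body[3] mov  r1, #0xba -> r1=0xba
body[4] sub  r4, r2, r3 -> r4=0x27
body[5] xor  r4, r4, r3 -> r4=0x14
body[6] sub  r3, r4, r1 -> r3=0x5a
body[7] add  r1, r4, r2 -> r1=0x6e
epilogue: pop r4=0x01, sp=0x87
epilogue: pop r1=0x1f, sp=0x88
prologue pushed ['r1', 'r4'] at ['0x87', '0x86']

MEM = 0x01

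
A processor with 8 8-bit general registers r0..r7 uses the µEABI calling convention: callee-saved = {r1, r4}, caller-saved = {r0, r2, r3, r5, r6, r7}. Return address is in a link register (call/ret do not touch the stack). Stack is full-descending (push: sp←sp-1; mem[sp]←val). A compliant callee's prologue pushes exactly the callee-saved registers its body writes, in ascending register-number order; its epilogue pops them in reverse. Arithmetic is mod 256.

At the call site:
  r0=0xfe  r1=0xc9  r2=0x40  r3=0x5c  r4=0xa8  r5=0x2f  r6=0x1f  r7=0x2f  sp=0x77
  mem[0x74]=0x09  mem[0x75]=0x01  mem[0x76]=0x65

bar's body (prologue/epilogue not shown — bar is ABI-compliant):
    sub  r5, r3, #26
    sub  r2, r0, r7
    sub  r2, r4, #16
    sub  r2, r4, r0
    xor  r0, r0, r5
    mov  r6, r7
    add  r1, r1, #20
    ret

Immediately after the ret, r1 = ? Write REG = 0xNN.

REG = 0xc9

prologue: push r1 -> mem[0x76]=0xc9, sp=0x76
body[0] sub  r5, r3, #26 -> r5=0x42
body[1] sub  r2, r0, r7 -> r2=0xcf
body[2] sub  r2, r4, #16 -> r2=0x98
body[3] sub  r2, r4, r0 -> r2=0xaa
body[4] xor  r0, r0, r5 -> r0=0xbc
body[5] mov  r6, r7 -> r6=0x2f
body[6] add  r1, r1, #20 -> r1=0xdd
epilogue: pop r1=0xc9, sp=0x77
r1 is callee-saved -> restored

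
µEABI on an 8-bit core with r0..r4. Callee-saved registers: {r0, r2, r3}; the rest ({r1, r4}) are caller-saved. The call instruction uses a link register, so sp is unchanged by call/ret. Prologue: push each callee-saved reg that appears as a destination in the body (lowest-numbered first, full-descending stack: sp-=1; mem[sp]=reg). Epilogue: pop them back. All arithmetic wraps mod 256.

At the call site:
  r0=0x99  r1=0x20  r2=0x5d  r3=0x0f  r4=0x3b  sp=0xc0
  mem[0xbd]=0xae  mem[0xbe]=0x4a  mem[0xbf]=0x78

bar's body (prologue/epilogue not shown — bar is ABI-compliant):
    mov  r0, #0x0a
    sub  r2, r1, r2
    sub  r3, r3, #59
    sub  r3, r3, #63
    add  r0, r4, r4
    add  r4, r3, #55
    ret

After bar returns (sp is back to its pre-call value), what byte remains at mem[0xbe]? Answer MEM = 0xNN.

prologue: push r0 -> mem[0xbf]=0x99, sp=0xbf
prologue: push r2 -> mem[0xbe]=0x5d, sp=0xbe
prologue: push r3 -> mem[0xbd]=0x0f, sp=0xbd
body[0] mov  r0, #0x0a -> r0=0x0a
body[1] sub  r2, r1, r2 -> r2=0xc3
body[2] sub  r3, r3, #59 -> r3=0xd4
body[3] sub  r3, r3, #63 -> r3=0x95
body[4] add  r0, r4, r4 -> r0=0x76
body[5] add  r4, r3, #55 -> r4=0xcc
epilogue: pop r3=0x0f, sp=0xbe
epilogue: pop r2=0x5d, sp=0xbf
epilogue: pop r0=0x99, sp=0xc0
prologue pushed ['r0', 'r2', 'r3'] at ['0xbf', '0xbe', '0xbd']

MEM = 0x5d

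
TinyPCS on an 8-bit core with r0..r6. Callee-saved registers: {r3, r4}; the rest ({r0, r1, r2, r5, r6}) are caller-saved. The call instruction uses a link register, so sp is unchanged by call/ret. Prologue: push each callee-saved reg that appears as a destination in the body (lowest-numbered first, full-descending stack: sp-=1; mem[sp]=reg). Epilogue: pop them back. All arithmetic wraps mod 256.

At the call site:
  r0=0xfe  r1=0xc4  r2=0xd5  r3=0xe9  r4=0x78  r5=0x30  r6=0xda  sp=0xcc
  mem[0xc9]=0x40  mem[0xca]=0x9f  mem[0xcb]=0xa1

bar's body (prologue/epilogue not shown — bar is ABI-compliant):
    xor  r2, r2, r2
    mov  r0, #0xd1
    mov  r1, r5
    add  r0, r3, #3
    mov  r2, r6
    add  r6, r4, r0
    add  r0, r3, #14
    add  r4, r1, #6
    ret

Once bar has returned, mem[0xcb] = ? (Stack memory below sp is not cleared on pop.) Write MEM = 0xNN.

prologue: push r4 -> mem[0xcb]=0x78, sp=0xcb
body[0] xor  r2, r2, r2 -> r2=0x00
body[1] mov  r0, #0xd1 -> r0=0xd1
body[2] mov  r1, r5 -> r1=0x30
body[3] add  r0, r3, #3 -> r0=0xec
body[4] mov  r2, r6 -> r2=0xda
body[5] add  r6, r4, r0 -> r6=0x64
body[6] add  r0, r3, #14 -> r0=0xf7
body[7] add  r4, r1, #6 -> r4=0x36
epilogue: pop r4=0x78, sp=0xcc
prologue pushed ['r4'] at ['0xcb']

MEM = 0x78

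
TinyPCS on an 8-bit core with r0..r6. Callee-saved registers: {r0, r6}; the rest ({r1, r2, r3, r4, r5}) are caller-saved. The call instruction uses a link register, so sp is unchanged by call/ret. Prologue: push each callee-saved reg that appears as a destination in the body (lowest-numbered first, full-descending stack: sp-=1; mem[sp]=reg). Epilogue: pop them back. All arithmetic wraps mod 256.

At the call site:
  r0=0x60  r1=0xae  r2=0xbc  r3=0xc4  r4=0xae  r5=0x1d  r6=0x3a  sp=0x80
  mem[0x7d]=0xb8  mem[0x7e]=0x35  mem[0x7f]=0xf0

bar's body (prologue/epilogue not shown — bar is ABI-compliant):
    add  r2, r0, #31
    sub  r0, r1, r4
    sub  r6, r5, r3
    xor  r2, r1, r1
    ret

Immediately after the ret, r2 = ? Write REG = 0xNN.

prologue: push r0 -> mem[0x7f]=0x60, sp=0x7f
prologue: push r6 -> mem[0x7e]=0x3a, sp=0x7e
body[0] add  r2, r0, #31 -> r2=0x7f
body[1] sub  r0, r1, r4 -> r0=0x00
body[2] sub  r6, r5, r3 -> r6=0x59
body[3] xor  r2, r1, r1 -> r2=0x00
epilogue: pop r6=0x3a, sp=0x7f
epilogue: pop r0=0x60, sp=0x80
r2 is caller-saved -> body value

REG = 0x00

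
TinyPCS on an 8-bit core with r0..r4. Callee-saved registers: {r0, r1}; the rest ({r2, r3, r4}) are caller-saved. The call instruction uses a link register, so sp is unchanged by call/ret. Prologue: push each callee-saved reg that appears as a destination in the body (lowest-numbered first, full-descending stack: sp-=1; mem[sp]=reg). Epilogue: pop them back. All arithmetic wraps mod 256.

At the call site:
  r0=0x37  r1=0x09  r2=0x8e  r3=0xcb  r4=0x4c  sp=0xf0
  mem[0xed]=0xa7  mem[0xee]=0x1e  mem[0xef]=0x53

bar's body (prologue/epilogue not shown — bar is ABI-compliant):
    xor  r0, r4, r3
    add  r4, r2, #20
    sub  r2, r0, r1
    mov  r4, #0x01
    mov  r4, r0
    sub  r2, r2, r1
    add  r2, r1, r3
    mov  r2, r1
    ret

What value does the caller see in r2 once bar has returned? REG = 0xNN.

prologue: push r0 -> mem[0xef]=0x37, sp=0xef
body[0] xor  r0, r4, r3 -> r0=0x87
body[1] add  r4, r2, #20 -> r4=0xa2
body[2] sub  r2, r0, r1 -> r2=0x7e
body[3] mov  r4, #0x01 -> r4=0x01
body[4] mov  r4, r0 -> r4=0x87
body[5] sub  r2, r2, r1 -> r2=0x75
body[6] add  r2, r1, r3 -> r2=0xd4
body[7] mov  r2, r1 -> r2=0x09
epilogue: pop r0=0x37, sp=0xf0
r2 is caller-saved -> body value

REG = 0x09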